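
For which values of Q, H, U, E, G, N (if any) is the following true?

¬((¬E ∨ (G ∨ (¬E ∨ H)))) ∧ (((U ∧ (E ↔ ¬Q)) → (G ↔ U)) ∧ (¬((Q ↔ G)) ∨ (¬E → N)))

Q = True, H = False, U = True, E = True, G = False, N = False

  ¬((¬E ∨ (G ∨ (¬E ∨ H)))) = True
    ¬E ∨ (G ∨ (¬E ∨ H)) = False
      ¬E = False
      G ∨ (¬E ∨ H) = False
        ¬E ∨ H = False
          ¬E = False
  ((U ∧ (E ↔ ¬Q)) → (G ↔ U)) ∧ (¬((Q ↔ G)) ∨ (¬E → N)) = True
    (U ∧ (E ↔ ¬Q)) → (G ↔ U) = True
      U ∧ (E ↔ ¬Q) = False
        E ↔ ¬Q = False
          ¬Q = False
      G ↔ U = False
    ¬((Q ↔ G)) ∨ (¬E → N) = True
      ¬((Q ↔ G)) = True
        Q ↔ G = False
      ¬E → N = True
        ¬E = False
Both conjuncts True, so the formula holds.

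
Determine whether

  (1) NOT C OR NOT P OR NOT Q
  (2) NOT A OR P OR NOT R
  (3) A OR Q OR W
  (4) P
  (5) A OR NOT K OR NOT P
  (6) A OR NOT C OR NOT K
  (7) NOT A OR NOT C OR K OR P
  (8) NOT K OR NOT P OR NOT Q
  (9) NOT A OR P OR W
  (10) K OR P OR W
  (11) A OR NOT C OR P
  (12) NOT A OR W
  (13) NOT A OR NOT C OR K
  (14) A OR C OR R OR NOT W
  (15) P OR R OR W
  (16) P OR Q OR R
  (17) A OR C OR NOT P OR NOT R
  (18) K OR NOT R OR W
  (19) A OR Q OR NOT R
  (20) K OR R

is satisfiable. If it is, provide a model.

Unit clause (P) forces P = True.
Set Q = False.
Set R = True.
  then (A OR Q OR NOT R) forces A = True.
  then (NOT A OR W) forces W = True.
Set K = True.
Set C = False.
All clauses satisfied.

Q = False, R = True, A = True, W = True, K = True, C = False, P = True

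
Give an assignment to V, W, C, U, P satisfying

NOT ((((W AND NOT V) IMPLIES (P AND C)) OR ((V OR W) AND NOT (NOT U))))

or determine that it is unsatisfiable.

V=F; W=T; C=F; U=F; P=F

  NOT ((((W AND NOT V) IMPLIES (P AND C)) OR ((V OR W) AND NOT (NOT U)))) = True
    ((W AND NOT V) IMPLIES (P AND C)) OR ((V OR W) AND NOT (NOT U)) = False
      (W AND NOT V) IMPLIES (P AND C) = False
        W AND NOT V = True
          NOT V = True
        P AND C = False
      (V OR W) AND NOT (NOT U) = False
        V OR W = True
        NOT (NOT U) = False
          NOT U = True
The formula evaluates to True.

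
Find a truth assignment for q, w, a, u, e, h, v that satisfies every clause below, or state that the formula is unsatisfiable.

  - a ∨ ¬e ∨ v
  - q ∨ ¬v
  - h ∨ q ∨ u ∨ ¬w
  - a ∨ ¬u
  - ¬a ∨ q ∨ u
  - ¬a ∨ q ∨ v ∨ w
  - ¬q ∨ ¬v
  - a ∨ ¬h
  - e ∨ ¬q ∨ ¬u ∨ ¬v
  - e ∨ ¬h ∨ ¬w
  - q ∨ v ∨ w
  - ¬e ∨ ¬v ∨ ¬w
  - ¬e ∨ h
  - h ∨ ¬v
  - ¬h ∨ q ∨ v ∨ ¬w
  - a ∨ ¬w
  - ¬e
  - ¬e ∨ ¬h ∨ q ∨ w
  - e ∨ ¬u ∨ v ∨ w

Unit clause (¬e) forces e = False.
Set q = False.
  then (q ∨ ¬v) forces v = False.
  then (q ∨ v ∨ w) forces w = True.
  then (¬h ∨ q ∨ v ∨ ¬w) forces h = False.
  then (a ∨ ¬w) forces a = True.
  then (h ∨ q ∨ u ∨ ¬w) forces u = True.
All clauses satisfied.

q = False; w = True; a = True; u = True; e = False; h = False; v = False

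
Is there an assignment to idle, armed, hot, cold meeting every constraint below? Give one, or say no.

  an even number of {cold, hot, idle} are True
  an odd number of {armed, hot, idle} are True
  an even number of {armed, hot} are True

idle: True; armed: False; hot: False; cold: True

{cold, hot, idle}: 2 true → even ✓
{armed, hot, idle}: 1 true → odd ✓
{armed, hot}: 0 true → even ✓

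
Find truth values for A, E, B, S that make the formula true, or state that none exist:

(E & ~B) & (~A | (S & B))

A = False, E = True, B = False, S = False

  E & ~B = True
    ~B = True
  ~A | (S & B) = True
    ~A = True
    S & B = False
Both conjuncts True, so the formula holds.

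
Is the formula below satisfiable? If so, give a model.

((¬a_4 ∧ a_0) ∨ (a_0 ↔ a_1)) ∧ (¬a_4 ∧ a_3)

a_0 = True; a_1 = True; a_3 = True; a_4 = False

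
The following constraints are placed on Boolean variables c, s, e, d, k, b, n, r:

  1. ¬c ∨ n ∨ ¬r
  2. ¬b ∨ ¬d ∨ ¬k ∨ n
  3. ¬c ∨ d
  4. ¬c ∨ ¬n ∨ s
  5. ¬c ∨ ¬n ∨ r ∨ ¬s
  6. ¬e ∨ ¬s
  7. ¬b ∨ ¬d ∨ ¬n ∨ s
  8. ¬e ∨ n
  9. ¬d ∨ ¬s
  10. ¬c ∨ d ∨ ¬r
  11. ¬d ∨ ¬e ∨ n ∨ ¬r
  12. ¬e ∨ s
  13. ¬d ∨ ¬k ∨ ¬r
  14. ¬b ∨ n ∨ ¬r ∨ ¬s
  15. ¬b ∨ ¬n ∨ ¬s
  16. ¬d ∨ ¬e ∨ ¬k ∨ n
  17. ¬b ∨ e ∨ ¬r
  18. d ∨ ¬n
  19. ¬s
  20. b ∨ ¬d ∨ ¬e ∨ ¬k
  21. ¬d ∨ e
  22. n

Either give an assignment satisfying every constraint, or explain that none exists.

Unsatisfiable — no assignment works.

Case s = True:
  Clause (¬s) is falsified — contradiction.
Case s = False:
  (¬e ∨ s) forces e = False.
  (¬d ∨ e) forces d = False.
  (¬c ∨ d) forces c = False.
  (d ∨ ¬n) forces n = False.
  Clause (n) is falsified — contradiction.
Both cases fail, so the formula is unsatisfiable.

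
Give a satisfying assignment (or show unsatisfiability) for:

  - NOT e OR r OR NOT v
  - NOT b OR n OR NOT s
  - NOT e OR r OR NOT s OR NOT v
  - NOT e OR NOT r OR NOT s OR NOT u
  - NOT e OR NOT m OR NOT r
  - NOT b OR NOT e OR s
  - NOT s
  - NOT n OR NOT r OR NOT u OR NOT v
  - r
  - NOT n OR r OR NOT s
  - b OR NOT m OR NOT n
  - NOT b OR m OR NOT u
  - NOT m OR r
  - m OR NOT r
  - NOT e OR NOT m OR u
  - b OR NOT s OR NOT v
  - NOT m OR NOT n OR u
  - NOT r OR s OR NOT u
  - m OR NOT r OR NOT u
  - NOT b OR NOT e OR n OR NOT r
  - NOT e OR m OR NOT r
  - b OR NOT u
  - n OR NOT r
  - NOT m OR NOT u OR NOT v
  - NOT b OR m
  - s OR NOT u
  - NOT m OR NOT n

The formula is unsatisfiable.

Case r = True:
  (NOT s) forces s = False.
  (m OR NOT r) forces m = True.
  (NOT e OR NOT m OR NOT r) forces e = False.
  (NOT r OR s OR NOT u) forces u = False.
  (NOT m OR NOT n OR u) forces n = False.
  Clause (n OR NOT r) is falsified — contradiction.
Case r = False:
  Clause (r) is falsified — contradiction.
Both cases fail, so the formula is unsatisfiable.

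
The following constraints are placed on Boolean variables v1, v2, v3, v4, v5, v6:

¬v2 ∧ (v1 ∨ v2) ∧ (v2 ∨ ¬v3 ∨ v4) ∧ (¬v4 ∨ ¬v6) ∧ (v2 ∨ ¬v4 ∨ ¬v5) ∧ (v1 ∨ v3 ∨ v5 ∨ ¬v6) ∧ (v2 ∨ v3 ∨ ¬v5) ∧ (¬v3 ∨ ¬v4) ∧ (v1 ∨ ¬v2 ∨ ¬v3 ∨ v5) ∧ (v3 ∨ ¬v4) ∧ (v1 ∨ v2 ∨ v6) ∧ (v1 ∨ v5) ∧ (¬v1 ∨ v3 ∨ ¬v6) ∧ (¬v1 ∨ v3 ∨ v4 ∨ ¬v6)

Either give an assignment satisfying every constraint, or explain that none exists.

Unit clause (¬v2) forces v2 = False.
In (v1 ∨ v2) only v1 is left, so v1 = True.
Try v3 = True:
  (v2 ∨ ¬v3 ∨ v4) forces v4 = True.
  clause (¬v3 ∨ ¬v4) is falsified — backtrack.
So v3 = False.
  then (v2 ∨ v3 ∨ ¬v5) forces v5 = False.
  then (v3 ∨ ¬v4) forces v4 = False.
  then (¬v1 ∨ v3 ∨ ¬v6) forces v6 = False.
All clauses satisfied.

v1=T, v2=F, v3=F, v4=F, v5=F, v6=F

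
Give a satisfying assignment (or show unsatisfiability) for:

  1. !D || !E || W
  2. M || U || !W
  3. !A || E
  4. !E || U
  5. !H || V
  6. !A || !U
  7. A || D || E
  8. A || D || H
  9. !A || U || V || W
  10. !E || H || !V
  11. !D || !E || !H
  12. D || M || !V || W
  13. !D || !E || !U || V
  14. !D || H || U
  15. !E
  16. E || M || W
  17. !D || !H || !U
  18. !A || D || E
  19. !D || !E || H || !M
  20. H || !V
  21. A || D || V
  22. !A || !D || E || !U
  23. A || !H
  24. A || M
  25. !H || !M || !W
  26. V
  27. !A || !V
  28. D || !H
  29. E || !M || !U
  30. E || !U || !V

Case V = True:
  (!E) forces E = False.
  (!A || E) forces A = False.
  (A || D || E) forces D = True.
  (H || !V) forces H = True.
  Clause (A || !H) is falsified — contradiction.
Case V = False:
  Clause (V) is falsified — contradiction.
Both cases fail, so the formula is unsatisfiable.

Unsatisfiable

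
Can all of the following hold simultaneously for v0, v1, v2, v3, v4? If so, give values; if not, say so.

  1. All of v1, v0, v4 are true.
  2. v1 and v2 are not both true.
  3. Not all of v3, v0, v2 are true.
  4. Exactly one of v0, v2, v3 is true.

v0 = True, v1 = True, v2 = False, v3 = False, v4 = True

  (1) {v1, v0, v4}: all 3 true ✓
  (2) v1=T, v2=F — not both ✓
  (3) {v3, v0, v2}: 1/3 true — not all ✓
  (4) {v0, v2, v3}: 1 true — exactly one ✓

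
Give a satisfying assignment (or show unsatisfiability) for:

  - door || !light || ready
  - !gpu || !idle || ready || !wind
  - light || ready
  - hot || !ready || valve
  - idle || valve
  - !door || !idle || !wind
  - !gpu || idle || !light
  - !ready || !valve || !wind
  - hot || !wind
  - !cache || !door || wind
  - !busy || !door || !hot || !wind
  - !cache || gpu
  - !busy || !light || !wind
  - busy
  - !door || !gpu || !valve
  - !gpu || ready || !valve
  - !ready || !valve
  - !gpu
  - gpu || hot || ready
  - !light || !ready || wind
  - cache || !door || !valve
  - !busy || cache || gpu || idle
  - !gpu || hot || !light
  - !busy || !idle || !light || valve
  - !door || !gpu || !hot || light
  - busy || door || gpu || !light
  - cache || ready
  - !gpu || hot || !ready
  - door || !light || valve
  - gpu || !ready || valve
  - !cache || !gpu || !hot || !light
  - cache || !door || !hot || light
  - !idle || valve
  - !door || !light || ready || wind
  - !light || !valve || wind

Case busy = True:
  (!gpu) forces gpu = False.
  (!cache || gpu) forces cache = False.
  (!busy || cache || gpu || idle) forces idle = True.
  (cache || ready) forces ready = True.
  (!ready || !valve) forces valve = False.
  Clause (gpu || !ready || valve) is falsified — contradiction.
Case busy = False:
  Clause (busy) is falsified — contradiction.
Both cases fail, so the formula is unsatisfiable.

Unsatisfiable — no assignment works.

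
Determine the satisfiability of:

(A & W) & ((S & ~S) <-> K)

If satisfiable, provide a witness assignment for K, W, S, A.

K = False; W = True; S = False; A = True

  A & W = True
  (S & ~S) <-> K = True
    S & ~S = False
      ~S = True
Both conjuncts True, so the formula holds.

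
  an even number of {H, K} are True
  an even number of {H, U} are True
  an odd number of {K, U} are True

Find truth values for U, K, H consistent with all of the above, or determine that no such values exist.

UNSATISFIABLE

Adding constraints 1, 2, 3 mod 2: every variable appears an even number of times on the left, so the left side is 0.
But the right sides sum to 1 (mod 2). 0 ≠ 1 — the system is inconsistent.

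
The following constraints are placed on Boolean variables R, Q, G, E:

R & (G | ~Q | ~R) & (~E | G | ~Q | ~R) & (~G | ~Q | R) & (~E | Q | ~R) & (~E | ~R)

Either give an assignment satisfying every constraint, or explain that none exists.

Unit clause (R) forces R = True.
In (~E | ~R) only ~E is left, so E = False.
Set Q = False.
Set G = True.
Check each clause:
  (R): R holds.
  (G | ~Q | ~R): G holds.
  (~E | G | ~Q | ~R): ~E holds.
  (~G | ~Q | R): ~Q holds.
  (~E | Q | ~R): ~E holds.
  (~E | ~R): ~E holds.
All clauses satisfied.

R=T, Q=F, G=T, E=F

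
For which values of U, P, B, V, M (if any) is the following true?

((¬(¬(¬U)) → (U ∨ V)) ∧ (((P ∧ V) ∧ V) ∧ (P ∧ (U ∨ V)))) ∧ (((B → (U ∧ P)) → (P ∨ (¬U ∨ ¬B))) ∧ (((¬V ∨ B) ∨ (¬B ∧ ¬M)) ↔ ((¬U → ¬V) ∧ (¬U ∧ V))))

U = False, P = True, B = False, V = True, M = True

  (¬(¬(¬U)) → (U ∨ V)) ∧ (((P ∧ V) ∧ V) ∧ (P ∧ (U ∨ V))) = True
    ¬(¬(¬U)) → (U ∨ V) = True
      ¬(¬(¬U)) = True
        ¬(¬U) = False
          ¬U = True
      U ∨ V = True
    ((P ∧ V) ∧ V) ∧ (P ∧ (U ∨ V)) = True
      (P ∧ V) ∧ V = True
        P ∧ V = True
      P ∧ (U ∨ V) = True
        U ∨ V = True
  ((B → (U ∧ P)) → (P ∨ (¬U ∨ ¬B))) ∧ (((¬V ∨ B) ∨ (¬B ∧ ¬M)) ↔ ((¬U → ¬V) ∧ (¬U ∧ V))) = True
    (B → (U ∧ P)) → (P ∨ (¬U ∨ ¬B)) = True
      B → (U ∧ P) = True
        U ∧ P = False
      P ∨ (¬U ∨ ¬B) = True
        ¬U ∨ ¬B = True
          ¬U = True
          ¬B = True
    ((¬V ∨ B) ∨ (¬B ∧ ¬M)) ↔ ((¬U → ¬V) ∧ (¬U ∧ V)) = True
      (¬V ∨ B) ∨ (¬B ∧ ¬M) = False
        ¬V ∨ B = False
          ¬V = False
        ¬B ∧ ¬M = False
          ¬B = True
          ¬M = False
      (¬U → ¬V) ∧ (¬U ∧ V) = False
        ¬U → ¬V = False
          ¬U = True
          ¬V = False
        ¬U ∧ V = True
          ¬U = True
Both conjuncts True, so the formula holds.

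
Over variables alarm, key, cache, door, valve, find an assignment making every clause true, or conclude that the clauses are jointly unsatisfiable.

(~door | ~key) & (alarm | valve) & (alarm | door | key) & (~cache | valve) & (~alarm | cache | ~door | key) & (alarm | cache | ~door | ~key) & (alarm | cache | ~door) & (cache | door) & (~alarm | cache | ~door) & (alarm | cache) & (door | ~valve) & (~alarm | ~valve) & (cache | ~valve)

alarm: False; key: False; cache: True; door: True; valve: True

Try alarm = True:
  (~alarm | ~valve) forces valve = False.
  (~cache | valve) forces cache = False.
  (cache | door) forces door = True.
  clause (~alarm | cache | ~door) is falsified — backtrack.
So alarm = False.
  then (alarm | valve) forces valve = True.
  then (alarm | cache) forces cache = True.
  then (door | ~valve) forces door = True.
  then (~door | ~key) forces key = False.
All clauses satisfied.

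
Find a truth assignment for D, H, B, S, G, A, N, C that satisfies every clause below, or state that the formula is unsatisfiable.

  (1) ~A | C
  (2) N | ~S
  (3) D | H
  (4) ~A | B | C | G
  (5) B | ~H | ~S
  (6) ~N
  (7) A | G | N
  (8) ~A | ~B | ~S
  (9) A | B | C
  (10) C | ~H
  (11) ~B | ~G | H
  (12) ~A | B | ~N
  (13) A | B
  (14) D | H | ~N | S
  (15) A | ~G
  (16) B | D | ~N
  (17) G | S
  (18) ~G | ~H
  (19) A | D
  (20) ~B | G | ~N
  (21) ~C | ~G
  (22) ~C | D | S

Unsatisfiable — no assignment works.

Case N = True:
  Clause (~N) is falsified — contradiction.
Case N = False:
  (N | ~S) forces S = False.
  (G | S) forces G = True.
  (A | ~G) forces A = True.
  (~A | C) forces C = True.
  Clause (~C | ~G) is falsified — contradiction.
Both cases fail, so the formula is unsatisfiable.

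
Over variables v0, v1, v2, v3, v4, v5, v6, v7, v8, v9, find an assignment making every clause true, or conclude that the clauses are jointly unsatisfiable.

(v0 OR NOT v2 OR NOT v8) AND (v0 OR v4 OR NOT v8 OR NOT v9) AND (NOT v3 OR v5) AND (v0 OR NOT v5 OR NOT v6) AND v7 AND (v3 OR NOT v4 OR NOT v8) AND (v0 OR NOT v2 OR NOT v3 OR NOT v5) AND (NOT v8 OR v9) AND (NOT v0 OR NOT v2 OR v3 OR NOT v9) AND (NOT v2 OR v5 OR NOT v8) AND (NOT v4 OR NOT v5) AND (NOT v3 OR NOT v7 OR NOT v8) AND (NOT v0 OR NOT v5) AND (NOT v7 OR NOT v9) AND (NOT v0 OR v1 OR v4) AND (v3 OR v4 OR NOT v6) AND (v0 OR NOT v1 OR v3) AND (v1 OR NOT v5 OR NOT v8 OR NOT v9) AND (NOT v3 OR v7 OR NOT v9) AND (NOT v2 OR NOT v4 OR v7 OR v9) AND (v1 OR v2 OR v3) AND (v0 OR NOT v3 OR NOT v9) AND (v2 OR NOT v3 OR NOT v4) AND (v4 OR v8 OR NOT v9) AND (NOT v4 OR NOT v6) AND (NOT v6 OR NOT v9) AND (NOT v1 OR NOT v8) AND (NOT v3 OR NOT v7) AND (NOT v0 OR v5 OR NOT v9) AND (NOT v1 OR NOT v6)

v0 = True, v1 = False, v2 = True, v3 = False, v4 = True, v5 = False, v6 = False, v7 = True, v8 = False, v9 = False

Unit clause (v7) forces v7 = True.
In (NOT v7 OR NOT v9) only NOT v9 is left, so v9 = False.
In (NOT v3 OR NOT v7) only NOT v3 is left, so v3 = False.
In (NOT v8 OR v9) only NOT v8 is left, so v8 = False.
Set v0 = True.
  then (NOT v0 OR NOT v5) forces v5 = False.
Set v1 = False.
  then (NOT v0 OR v1 OR v4) forces v4 = True.
  then (v1 OR v2 OR v3) forces v2 = True.
  then (NOT v4 OR NOT v6) forces v6 = False.
All clauses satisfied.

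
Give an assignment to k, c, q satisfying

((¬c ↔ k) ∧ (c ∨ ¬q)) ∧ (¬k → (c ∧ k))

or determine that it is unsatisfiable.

k=T; c=F; q=F

  (¬c ↔ k) ∧ (c ∨ ¬q) = True
    ¬c ↔ k = True
      ¬c = True
    c ∨ ¬q = True
      ¬q = True
  ¬k → (c ∧ k) = True
    ¬k = False
    c ∧ k = False
Both conjuncts True, so the formula holds.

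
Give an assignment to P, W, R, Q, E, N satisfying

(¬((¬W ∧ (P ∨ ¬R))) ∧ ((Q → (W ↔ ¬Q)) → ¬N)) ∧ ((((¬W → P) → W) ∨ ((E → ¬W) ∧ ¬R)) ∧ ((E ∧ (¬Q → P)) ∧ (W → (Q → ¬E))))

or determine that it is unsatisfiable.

P = True; W = True; R = True; Q = False; E = True; N = False

  ¬((¬W ∧ (P ∨ ¬R))) ∧ ((Q → (W ↔ ¬Q)) → ¬N) = True
    ¬((¬W ∧ (P ∨ ¬R))) = True
      ¬W ∧ (P ∨ ¬R) = False
        ¬W = False
        P ∨ ¬R = True
          ¬R = False
    (Q → (W ↔ ¬Q)) → ¬N = True
      Q → (W ↔ ¬Q) = True
        W ↔ ¬Q = True
          ¬Q = True
      ¬N = True
  (((¬W → P) → W) ∨ ((E → ¬W) ∧ ¬R)) ∧ ((E ∧ (¬Q → P)) ∧ (W → (Q → ¬E))) = True
    ((¬W → P) → W) ∨ ((E → ¬W) ∧ ¬R) = True
      (¬W → P) → W = True
        ¬W → P = True
          ¬W = False
      (E → ¬W) ∧ ¬R = False
        E → ¬W = False
          ¬W = False
        ¬R = False
    (E ∧ (¬Q → P)) ∧ (W → (Q → ¬E)) = True
      E ∧ (¬Q → P) = True
        ¬Q → P = True
          ¬Q = True
      W → (Q → ¬E) = True
        Q → ¬E = True
          ¬E = False
Both conjuncts True, so the formula holds.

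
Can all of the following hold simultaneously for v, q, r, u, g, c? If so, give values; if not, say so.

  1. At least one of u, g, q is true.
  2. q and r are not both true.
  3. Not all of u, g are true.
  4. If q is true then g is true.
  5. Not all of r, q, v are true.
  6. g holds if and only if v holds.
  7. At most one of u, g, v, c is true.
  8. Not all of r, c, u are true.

v = False; q = False; r = False; u = True; g = False; c = False

  (1) {u, g, q}: 1 true — at least one ✓
  (2) q=F, r=F — not both ✓
  (3) {u, g}: 1/2 true — not all ✓
  (4) q=F ⇒ g: vacuous ✓
  (5) {r, q, v}: 0/3 true — not all ✓
  (6) g=F, v=F — same ✓
  (7) {u, g, v, c}: 1 true — at most one ✓
  (8) {r, c, u}: 1/3 true — not all ✓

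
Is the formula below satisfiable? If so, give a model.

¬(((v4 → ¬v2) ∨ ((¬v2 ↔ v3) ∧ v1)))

v1=F; v2=T; v3=T; v4=T

  ¬(((v4 → ¬v2) ∨ ((¬v2 ↔ v3) ∧ v1))) = True
    (v4 → ¬v2) ∨ ((¬v2 ↔ v3) ∧ v1) = False
      v4 → ¬v2 = False
        ¬v2 = False
      (¬v2 ↔ v3) ∧ v1 = False
        ¬v2 ↔ v3 = False
          ¬v2 = False
The formula evaluates to True.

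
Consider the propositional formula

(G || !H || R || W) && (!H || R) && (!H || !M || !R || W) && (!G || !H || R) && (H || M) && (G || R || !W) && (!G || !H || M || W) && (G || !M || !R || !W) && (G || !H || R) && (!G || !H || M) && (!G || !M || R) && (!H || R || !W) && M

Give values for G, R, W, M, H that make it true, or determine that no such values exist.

Unit clause (M) forces M = True.
Set G = False.
Set R = True.
  then (G || !M || !R || !W) forces W = False.
  then (!H || !M || !R || W) forces H = False.
All clauses satisfied.

G = False; R = True; W = False; M = True; H = False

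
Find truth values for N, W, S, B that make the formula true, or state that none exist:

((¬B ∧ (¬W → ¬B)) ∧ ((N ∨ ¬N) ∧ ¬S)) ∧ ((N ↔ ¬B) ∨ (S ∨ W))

N = False, W = True, S = False, B = False

  (¬B ∧ (¬W → ¬B)) ∧ ((N ∨ ¬N) ∧ ¬S) = True
    ¬B ∧ (¬W → ¬B) = True
      ¬B = True
      ¬W → ¬B = True
        ¬W = False
        ¬B = True
    (N ∨ ¬N) ∧ ¬S = True
      N ∨ ¬N = True
        ¬N = True
      ¬S = True
  (N ↔ ¬B) ∨ (S ∨ W) = True
    N ↔ ¬B = False
      ¬B = True
    S ∨ W = True
Both conjuncts True, so the formula holds.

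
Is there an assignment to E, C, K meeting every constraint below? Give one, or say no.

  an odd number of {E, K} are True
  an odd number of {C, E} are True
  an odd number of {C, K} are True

Unsatisfiable — no assignment works.

Adding constraints 1, 2, 3 mod 2: every variable appears an even number of times on the left, so the left side is 0.
But the right sides sum to 1 (mod 2). 0 ≠ 1 — the system is inconsistent.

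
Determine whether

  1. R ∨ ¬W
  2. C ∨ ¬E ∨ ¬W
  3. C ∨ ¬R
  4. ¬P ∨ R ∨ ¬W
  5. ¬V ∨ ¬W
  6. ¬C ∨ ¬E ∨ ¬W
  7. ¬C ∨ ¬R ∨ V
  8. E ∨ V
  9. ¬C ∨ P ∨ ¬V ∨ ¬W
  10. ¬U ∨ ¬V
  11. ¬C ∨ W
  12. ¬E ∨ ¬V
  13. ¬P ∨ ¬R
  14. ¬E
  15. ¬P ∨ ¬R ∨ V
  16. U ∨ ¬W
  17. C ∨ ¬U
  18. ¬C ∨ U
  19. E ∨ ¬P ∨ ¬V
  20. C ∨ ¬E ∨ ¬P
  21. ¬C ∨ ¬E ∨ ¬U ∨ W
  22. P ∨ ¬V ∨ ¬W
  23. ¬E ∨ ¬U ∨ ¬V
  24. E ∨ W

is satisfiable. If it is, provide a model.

The formula is unsatisfiable.

Case E = True:
  Clause (¬E) is falsified — contradiction.
Case E = False:
  (E ∨ V) forces V = True.
  (¬V ∨ ¬W) forces W = False.
  Clause (E ∨ W) is falsified — contradiction.
Both cases fail, so the formula is unsatisfiable.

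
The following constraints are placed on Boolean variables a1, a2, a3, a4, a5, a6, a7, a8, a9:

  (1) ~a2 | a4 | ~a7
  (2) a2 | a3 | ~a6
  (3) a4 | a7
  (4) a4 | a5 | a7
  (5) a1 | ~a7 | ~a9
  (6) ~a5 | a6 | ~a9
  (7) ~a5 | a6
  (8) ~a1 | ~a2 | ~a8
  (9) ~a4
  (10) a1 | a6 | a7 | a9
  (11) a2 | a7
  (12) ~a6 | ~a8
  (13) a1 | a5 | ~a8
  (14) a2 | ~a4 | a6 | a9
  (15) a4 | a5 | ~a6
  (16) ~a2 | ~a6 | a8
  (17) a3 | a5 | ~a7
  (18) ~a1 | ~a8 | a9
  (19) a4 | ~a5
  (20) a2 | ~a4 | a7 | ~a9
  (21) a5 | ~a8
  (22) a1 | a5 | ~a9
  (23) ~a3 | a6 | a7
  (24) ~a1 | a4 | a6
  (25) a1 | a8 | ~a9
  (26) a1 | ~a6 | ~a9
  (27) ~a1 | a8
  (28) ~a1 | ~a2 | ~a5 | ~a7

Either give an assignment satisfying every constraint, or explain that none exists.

a1 = False, a2 = False, a3 = True, a4 = False, a5 = False, a6 = False, a7 = True, a8 = False, a9 = False

Unit clause (~a4) forces a4 = False.
In (a4 | ~a5) only ~a5 is left, so a5 = False.
In (a5 | ~a8) only ~a8 is left, so a8 = False.
In (~a1 | a8) only ~a1 is left, so a1 = False.
In (a4 | a7) only a7 is left, so a7 = True.
In (a1 | ~a7 | ~a9) only ~a9 is left, so a9 = False.
In (a4 | a5 | ~a6) only ~a6 is left, so a6 = False.
In (a3 | a5 | ~a7) only a3 is left, so a3 = True.
In (~a2 | a4 | ~a7) only ~a2 is left, so a2 = False.
All clauses satisfied.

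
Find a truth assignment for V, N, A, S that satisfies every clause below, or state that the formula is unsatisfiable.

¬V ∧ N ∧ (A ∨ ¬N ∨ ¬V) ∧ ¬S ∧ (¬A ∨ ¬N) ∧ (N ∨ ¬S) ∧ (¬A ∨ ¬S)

V = False, N = True, A = False, S = False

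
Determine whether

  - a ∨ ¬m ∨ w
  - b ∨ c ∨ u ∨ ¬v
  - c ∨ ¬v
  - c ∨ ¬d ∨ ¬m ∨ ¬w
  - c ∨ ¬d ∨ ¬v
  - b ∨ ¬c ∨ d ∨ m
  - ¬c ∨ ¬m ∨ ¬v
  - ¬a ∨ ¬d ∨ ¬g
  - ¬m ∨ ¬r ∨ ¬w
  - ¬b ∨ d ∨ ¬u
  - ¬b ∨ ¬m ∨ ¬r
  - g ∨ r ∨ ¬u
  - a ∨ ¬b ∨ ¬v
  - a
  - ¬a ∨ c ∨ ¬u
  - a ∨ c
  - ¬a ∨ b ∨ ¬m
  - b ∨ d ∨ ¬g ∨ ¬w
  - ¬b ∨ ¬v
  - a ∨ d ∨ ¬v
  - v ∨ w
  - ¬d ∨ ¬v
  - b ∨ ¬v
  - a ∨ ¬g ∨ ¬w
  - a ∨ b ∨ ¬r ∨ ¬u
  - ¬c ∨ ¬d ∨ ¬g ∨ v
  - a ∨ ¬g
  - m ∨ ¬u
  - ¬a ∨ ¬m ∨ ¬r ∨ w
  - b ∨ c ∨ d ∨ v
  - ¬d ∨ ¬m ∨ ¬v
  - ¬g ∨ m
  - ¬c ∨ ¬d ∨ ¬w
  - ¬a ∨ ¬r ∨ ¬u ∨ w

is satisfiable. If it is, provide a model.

Unit clause (a) forces a = True.
Set d = True.
  then (¬a ∨ ¬d ∨ ¬g) forces g = False.
  then (¬d ∨ ¬v) forces v = False.
  then (v ∨ w) forces w = True.
  then (¬c ∨ ¬d ∨ ¬w) forces c = False.
  then (c ∨ ¬d ∨ ¬m ∨ ¬w) forces m = False.
  then (¬a ∨ c ∨ ¬u) forces u = False.
Set b = False.
Set r = False.
All clauses satisfied.

d: True, v: False, m: False, b: False, r: False, a: True, w: True, u: False, c: False, g: False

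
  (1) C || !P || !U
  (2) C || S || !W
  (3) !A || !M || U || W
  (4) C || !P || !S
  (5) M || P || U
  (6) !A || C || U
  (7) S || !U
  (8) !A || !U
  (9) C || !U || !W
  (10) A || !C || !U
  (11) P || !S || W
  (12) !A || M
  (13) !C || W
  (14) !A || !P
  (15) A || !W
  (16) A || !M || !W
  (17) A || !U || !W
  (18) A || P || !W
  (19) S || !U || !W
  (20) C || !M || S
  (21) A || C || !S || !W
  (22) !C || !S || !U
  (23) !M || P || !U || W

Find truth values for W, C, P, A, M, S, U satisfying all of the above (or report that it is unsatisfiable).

Set W = False.
  then (!C || W) forces C = False.
Try P = False:
  (P || !S || W) forces S = False.
  (S || !U) forces U = False.
  (M || P || U) forces M = True.
  clause (C || !M || S) is falsified — backtrack.
So P = True.
  then (C || !P || !U) forces U = False.
  then (C || !P || !S) forces S = False.
  then (!A || C || U) forces A = False.
  then (C || !M || S) forces M = False.
All clauses satisfied.

W: False, C: False, P: True, A: False, M: False, S: False, U: False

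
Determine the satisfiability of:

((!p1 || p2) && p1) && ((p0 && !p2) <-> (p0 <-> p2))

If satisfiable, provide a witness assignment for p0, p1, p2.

p0: False, p1: True, p2: True

  (!p1 || p2) && p1 = True
    !p1 || p2 = True
      !p1 = False
  (p0 && !p2) <-> (p0 <-> p2) = True
    p0 && !p2 = False
      !p2 = False
    p0 <-> p2 = False
Both conjuncts True, so the formula holds.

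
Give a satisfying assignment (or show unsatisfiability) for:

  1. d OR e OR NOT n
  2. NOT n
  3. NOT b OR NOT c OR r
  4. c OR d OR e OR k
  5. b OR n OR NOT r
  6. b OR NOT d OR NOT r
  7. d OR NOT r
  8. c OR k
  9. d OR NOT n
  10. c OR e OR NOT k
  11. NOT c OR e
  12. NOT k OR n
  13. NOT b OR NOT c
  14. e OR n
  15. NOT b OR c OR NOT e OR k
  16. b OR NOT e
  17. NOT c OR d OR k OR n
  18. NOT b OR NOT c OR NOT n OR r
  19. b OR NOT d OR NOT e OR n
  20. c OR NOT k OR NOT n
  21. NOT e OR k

Unsatisfiable

Case n = True:
  Clause (NOT n) is falsified — contradiction.
Case n = False:
  (NOT k OR n) forces k = False.
  (c OR k) forces c = True.
  (NOT c OR e) forces e = True.
  Clause (NOT e OR k) is falsified — contradiction.
Both cases fail, so the formula is unsatisfiable.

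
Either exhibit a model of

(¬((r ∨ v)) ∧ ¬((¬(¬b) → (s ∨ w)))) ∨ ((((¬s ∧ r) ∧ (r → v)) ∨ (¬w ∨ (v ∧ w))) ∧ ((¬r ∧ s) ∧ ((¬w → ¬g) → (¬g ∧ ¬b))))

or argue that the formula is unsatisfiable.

b: True, v: True, s: True, g: True, r: False, w: False

  (¬((r ∨ v)) ∧ ¬((¬(¬b) → (s ∨ w)))) ∨ ((((¬s ∧ r) ∧ (r → v)) ∨ (¬w ∨ (v ∧ w))) ∧ ((¬r ∧ s) ∧ ((¬w → ¬g) → (¬g ∧ ¬b)))) = True
    ¬((r ∨ v)) ∧ ¬((¬(¬b) → (s ∨ w))) = False
      ¬((r ∨ v)) = False
        r ∨ v = True
      ¬((¬(¬b) → (s ∨ w))) = False
        ¬(¬b) → (s ∨ w) = True
          ¬(¬b) = True
            ¬b = False
          s ∨ w = True
    (((¬s ∧ r) ∧ (r → v)) ∨ (¬w ∨ (v ∧ w))) ∧ ((¬r ∧ s) ∧ ((¬w → ¬g) → (¬g ∧ ¬b))) = True
      ((¬s ∧ r) ∧ (r → v)) ∨ (¬w ∨ (v ∧ w)) = True
        (¬s ∧ r) ∧ (r → v) = False
          ¬s ∧ r = False
            ¬s = False
          r → v = True
        ¬w ∨ (v ∧ w) = True
          ¬w = True
          v ∧ w = False
      (¬r ∧ s) ∧ ((¬w → ¬g) → (¬g ∧ ¬b)) = True
        ¬r ∧ s = True
          ¬r = True
        (¬w → ¬g) → (¬g ∧ ¬b) = True
          ¬w → ¬g = False
            ¬w = True
            ¬g = False
          ¬g ∧ ¬b = False
            ¬g = False
            ¬b = False
The formula evaluates to True.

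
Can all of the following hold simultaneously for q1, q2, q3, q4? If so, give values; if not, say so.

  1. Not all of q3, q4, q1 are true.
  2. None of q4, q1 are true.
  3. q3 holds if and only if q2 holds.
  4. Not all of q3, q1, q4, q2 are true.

q1 = False, q2 = True, q3 = True, q4 = False

  (1) {q3, q4, q1}: 1/3 true — not all ✓
  (2) {q4, q1}: 0 true — none ✓
  (3) q3=T, q2=T — same ✓
  (4) {q3, q1, q4, q2}: 2/4 true — not all ✓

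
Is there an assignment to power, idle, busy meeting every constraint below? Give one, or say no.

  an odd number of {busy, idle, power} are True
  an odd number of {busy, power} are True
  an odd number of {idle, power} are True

power = True; idle = False; busy = False

{busy, idle, power}: 1 true → odd ✓
{busy, power}: 1 true → odd ✓
{idle, power}: 1 true → odd ✓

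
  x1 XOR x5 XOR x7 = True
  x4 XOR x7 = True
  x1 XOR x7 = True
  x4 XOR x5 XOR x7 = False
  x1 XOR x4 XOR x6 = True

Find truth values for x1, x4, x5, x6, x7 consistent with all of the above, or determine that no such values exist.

The formula is unsatisfiable.

Adding constraints 1, 2, 3, 4 mod 2: every variable appears an even number of times on the left, so the left side is 0.
But the right sides sum to 1 (mod 2). 0 ≠ 1 — the system is inconsistent.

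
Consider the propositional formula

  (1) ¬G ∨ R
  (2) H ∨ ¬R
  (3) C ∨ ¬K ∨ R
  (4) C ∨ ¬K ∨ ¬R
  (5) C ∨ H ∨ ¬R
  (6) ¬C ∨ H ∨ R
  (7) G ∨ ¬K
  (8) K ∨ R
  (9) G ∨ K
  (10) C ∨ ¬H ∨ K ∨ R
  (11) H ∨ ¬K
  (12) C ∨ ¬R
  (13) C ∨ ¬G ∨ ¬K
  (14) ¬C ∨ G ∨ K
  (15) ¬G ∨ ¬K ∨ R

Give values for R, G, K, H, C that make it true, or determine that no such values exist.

R=T, G=T, K=F, H=T, C=T

Set R = True.
  then (H ∨ ¬R) forces H = True.
  then (C ∨ ¬R) forces C = True.
Try G = False:
  (G ∨ ¬K) forces K = False.
  clause (G ∨ K) is falsified — backtrack.
So G = True.
Set K = False.
All clauses satisfied.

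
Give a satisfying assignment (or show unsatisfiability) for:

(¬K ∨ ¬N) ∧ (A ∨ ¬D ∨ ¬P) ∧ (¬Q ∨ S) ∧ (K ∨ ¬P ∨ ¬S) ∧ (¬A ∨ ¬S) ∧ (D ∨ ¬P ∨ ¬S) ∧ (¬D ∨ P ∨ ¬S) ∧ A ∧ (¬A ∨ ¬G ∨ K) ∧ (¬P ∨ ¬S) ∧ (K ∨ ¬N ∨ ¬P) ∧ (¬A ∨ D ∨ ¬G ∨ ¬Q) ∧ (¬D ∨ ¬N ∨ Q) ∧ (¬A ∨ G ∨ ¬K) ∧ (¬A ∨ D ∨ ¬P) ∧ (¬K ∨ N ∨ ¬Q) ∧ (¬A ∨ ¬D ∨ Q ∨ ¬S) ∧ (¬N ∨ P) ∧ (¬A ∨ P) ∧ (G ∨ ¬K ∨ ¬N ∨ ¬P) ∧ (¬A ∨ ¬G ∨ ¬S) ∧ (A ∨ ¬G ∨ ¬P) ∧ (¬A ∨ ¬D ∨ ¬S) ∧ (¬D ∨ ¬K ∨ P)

Unit clause (A) forces A = True.
In (¬A ∨ P) only P is left, so P = True.
In (¬A ∨ ¬S) only ¬S is left, so S = False.
In (¬A ∨ D ∨ ¬P) only D is left, so D = True.
In (¬Q ∨ S) only ¬Q is left, so Q = False.
In (¬D ∨ ¬N ∨ Q) only ¬N is left, so N = False.
Set K = False.
  then (¬A ∨ ¬G ∨ K) forces G = False.
All clauses satisfied.

D: True, Q: False, K: False, G: False, A: True, N: False, P: True, S: False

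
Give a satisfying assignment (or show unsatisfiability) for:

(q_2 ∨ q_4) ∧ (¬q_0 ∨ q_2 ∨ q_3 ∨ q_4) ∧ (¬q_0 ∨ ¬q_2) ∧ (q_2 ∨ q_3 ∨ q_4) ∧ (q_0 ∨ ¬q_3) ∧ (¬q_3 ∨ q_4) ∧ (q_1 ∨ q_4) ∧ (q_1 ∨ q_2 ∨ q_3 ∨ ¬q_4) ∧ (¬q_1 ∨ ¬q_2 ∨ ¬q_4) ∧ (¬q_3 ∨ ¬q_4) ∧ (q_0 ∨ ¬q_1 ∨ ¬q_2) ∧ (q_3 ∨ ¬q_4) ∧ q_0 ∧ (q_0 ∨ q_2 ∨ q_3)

Unsatisfiable

Case q_0 = True:
  (¬q_0 ∨ ¬q_2) forces q_2 = False.
  (q_2 ∨ q_4) forces q_4 = True.
  (¬q_3 ∨ ¬q_4) forces q_3 = False.
  Clause (q_3 ∨ ¬q_4) is falsified — contradiction.
Case q_0 = False:
  Clause (q_0) is falsified — contradiction.
Both cases fail, so the formula is unsatisfiable.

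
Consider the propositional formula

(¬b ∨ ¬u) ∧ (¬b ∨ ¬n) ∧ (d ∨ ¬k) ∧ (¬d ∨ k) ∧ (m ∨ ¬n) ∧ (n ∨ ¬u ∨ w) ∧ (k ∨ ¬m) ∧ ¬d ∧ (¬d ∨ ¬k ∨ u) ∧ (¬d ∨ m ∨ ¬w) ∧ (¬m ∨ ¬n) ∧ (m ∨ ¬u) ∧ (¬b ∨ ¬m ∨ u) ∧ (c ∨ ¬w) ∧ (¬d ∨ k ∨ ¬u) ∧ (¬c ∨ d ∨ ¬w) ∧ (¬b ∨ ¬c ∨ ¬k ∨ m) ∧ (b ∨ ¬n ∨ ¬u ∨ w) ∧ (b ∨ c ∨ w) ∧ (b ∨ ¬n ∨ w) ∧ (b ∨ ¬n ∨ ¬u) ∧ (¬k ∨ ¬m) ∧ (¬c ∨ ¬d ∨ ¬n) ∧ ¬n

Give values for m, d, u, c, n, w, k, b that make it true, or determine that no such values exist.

m = False, d = False, u = False, c = False, n = False, w = False, k = False, b = True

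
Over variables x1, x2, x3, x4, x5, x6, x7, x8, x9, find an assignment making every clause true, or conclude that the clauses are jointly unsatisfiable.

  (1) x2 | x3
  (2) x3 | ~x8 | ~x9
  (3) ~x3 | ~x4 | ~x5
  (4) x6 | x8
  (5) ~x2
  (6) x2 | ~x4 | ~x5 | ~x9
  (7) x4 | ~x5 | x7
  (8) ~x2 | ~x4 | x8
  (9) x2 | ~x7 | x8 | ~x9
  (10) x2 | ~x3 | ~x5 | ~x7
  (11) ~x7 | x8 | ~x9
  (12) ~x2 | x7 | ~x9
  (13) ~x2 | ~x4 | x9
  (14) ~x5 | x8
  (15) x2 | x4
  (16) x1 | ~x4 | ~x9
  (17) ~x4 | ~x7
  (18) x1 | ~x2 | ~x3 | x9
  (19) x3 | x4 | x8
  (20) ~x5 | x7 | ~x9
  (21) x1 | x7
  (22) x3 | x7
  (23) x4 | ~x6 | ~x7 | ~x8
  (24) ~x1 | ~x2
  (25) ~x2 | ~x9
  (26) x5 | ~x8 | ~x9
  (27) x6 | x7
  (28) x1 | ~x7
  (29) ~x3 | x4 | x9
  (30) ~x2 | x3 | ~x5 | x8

x1: True; x2: False; x3: True; x4: True; x5: False; x6: True; x7: False; x8: True; x9: False

Unit clause (~x2) forces x2 = False.
In (x2 | x4) only x4 is left, so x4 = True.
In (~x4 | ~x7) only ~x7 is left, so x7 = False.
In (x1 | x7) only x1 is left, so x1 = True.
In (x3 | x7) only x3 is left, so x3 = True.
In (x6 | x7) only x6 is left, so x6 = True.
In (~x3 | ~x4 | ~x5) only ~x5 is left, so x5 = False.
Set x8 = True.
  then (x5 | ~x8 | ~x9) forces x9 = False.
All clauses satisfied.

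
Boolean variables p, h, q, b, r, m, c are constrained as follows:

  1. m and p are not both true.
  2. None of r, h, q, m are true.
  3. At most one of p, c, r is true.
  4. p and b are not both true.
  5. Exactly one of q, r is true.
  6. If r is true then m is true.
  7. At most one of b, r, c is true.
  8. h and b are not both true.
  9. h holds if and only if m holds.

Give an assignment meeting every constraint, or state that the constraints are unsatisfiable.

Case q = True:
  Constraint (2) is violated (q=T) — contradiction.
Case q = False:
  (2) forces r = False.
  Constraint (5) is violated (q=F, r=F) — contradiction.
Both cases fail — unsatisfiable.

Unsatisfiable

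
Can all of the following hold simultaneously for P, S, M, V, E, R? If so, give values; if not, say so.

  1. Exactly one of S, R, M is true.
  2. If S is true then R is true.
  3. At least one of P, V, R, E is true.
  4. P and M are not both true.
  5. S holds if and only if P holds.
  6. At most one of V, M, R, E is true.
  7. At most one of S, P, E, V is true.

P = False, S = False, M = False, V = False, E = False, R = True

  (1) {S, R, M}: 1 true — exactly one ✓
  (2) S=F ⇒ R: vacuous ✓
  (3) {P, V, R, E}: 1 true — at least one ✓
  (4) P=F, M=F — not both ✓
  (5) S=F, P=F — same ✓
  (6) {V, M, R, E}: 1 true — at most one ✓
  (7) {S, P, E, V}: 0 true — at most one ✓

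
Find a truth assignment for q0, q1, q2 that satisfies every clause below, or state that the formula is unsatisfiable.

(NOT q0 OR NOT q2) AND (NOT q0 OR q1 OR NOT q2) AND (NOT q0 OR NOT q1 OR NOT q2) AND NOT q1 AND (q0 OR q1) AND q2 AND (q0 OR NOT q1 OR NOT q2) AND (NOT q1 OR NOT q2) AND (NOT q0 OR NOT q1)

Case q0 = True:
  (NOT q0 OR NOT q2) forces q2 = False.
  Clause (q2) is falsified — contradiction.
Case q0 = False:
  (NOT q1) forces q1 = False.
  Clause (q0 OR q1) is falsified — contradiction.
Both cases fail, so the formula is unsatisfiable.

No satisfying assignment exists.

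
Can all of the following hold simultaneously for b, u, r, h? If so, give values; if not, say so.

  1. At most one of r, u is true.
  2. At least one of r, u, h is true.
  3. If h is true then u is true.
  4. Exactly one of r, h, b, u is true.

b = False, u = True, r = False, h = False

  (1) {r, u}: 1 true — at most one ✓
  (2) {r, u, h}: 1 true — at least one ✓
  (3) h=F ⇒ u: vacuous ✓
  (4) {r, h, b, u}: 1 true — exactly one ✓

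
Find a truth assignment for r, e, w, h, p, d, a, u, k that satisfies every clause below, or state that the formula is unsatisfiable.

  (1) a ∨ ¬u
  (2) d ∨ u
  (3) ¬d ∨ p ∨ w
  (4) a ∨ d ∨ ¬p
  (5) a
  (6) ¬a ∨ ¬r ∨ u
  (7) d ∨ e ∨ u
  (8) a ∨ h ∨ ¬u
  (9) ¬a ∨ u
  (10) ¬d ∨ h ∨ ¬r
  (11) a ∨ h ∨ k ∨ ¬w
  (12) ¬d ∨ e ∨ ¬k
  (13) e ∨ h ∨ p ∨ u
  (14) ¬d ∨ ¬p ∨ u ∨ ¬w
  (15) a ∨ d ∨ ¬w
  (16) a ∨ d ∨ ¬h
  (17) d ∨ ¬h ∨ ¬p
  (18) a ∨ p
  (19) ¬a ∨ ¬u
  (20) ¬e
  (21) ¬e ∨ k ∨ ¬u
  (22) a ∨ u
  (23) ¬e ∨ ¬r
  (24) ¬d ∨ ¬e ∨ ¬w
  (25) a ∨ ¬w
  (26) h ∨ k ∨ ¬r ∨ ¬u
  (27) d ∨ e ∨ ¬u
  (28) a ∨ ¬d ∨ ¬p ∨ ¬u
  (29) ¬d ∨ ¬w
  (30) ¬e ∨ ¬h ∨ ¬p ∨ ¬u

Case a = True:
  (¬a ∨ u) forces u = True.
  Clause (¬a ∨ ¬u) is falsified — contradiction.
Case a = False:
  Clause (a) is falsified — contradiction.
Both cases fail, so the formula is unsatisfiable.

The formula is unsatisfiable.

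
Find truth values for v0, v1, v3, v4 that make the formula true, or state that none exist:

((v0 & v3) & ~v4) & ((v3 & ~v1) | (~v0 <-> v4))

v0 = True, v1 = True, v3 = True, v4 = False

  (v0 & v3) & ~v4 = True
    v0 & v3 = True
    ~v4 = True
  (v3 & ~v1) | (~v0 <-> v4) = True
    v3 & ~v1 = False
      ~v1 = False
    ~v0 <-> v4 = True
      ~v0 = False
Both conjuncts True, so the formula holds.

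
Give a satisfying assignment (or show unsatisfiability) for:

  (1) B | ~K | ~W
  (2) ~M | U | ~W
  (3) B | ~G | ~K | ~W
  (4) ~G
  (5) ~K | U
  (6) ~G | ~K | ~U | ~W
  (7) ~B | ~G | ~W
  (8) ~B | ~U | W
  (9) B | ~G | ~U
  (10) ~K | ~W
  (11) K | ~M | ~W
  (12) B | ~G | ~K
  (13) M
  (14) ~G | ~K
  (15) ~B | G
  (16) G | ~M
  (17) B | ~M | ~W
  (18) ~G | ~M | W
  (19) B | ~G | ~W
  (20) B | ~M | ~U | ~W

The formula is unsatisfiable.

Case M = True:
  (~G) forces G = False.
  Clause (G | ~M) is falsified — contradiction.
Case M = False:
  Clause (M) is falsified — contradiction.
Both cases fail, so the formula is unsatisfiable.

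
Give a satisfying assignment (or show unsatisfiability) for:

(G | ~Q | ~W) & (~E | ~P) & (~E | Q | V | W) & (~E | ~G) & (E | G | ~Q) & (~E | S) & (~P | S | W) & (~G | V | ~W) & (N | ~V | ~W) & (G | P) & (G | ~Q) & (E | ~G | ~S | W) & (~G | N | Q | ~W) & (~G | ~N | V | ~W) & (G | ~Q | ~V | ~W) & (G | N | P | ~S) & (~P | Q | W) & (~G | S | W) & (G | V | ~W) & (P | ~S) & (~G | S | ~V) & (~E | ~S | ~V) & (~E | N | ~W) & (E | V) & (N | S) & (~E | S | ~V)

N: True, W: True, V: True, S: True, P: True, E: False, G: False, Q: False

Set N = True.
Set W = True.
Try V = False:
  (~G | V | ~W) forces G = False.
  clause (G | V | ~W) is falsified — backtrack.
So V = True.
Set S = True.
  then (P | ~S) forces P = True.
  then (~E | ~S | ~V) forces E = False.
Set G = False.
  then (G | ~Q | ~W) forces Q = False.
All clauses satisfied.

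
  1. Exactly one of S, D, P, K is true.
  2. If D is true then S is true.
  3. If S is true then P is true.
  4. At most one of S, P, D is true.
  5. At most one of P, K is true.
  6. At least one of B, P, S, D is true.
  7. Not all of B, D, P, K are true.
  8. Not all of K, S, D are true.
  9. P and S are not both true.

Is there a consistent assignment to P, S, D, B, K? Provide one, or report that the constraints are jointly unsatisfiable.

P: True; S: False; D: False; B: True; K: False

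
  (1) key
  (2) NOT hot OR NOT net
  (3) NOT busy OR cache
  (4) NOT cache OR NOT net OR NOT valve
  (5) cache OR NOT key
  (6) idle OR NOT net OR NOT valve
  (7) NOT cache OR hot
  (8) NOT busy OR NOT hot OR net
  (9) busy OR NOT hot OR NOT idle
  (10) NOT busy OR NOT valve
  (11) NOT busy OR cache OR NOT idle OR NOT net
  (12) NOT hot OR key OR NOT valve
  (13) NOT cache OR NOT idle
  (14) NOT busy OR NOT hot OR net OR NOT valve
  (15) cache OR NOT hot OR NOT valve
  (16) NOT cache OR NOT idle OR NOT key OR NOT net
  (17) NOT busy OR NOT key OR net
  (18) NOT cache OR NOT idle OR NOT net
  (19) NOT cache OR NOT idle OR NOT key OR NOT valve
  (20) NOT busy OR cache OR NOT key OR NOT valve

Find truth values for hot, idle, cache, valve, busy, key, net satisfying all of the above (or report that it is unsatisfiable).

Unit clause (key) forces key = True.
In (cache OR NOT key) only cache is left, so cache = True.
In (NOT cache OR hot) only hot is left, so hot = True.
In (NOT cache OR NOT idle) only NOT idle is left, so idle = False.
In (NOT hot OR NOT net) only NOT net is left, so net = False.
In (NOT busy OR NOT hot OR net) only NOT busy is left, so busy = False.
Set valve = True.
All clauses satisfied.

hot = True, idle = False, cache = True, valve = True, busy = False, key = True, net = False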